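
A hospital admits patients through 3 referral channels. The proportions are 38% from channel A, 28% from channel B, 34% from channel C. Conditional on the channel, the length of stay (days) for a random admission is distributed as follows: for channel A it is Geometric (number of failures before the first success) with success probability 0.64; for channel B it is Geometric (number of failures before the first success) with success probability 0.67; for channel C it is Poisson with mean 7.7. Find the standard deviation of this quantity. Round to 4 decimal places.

Per component, A: μ=0.5625, E[X²]=1.19531; B: μ=0.492537, E[X²]=0.977723; C: μ=7.7, E[X²]=66.99.
E[X] = 0.38·0.5625 + 0.28·0.492537 + 0.34·7.7 = 2.96966.
E[X²] = 0.38·1.19531 + 0.28·0.977723 + 0.34·66.99 = 23.5046.
Var(X) = E[X²] − (E[X])² = 23.5046 − 8.81888 = 14.6857.
SD(X) = √14.6857 = 3.83219.

3.8322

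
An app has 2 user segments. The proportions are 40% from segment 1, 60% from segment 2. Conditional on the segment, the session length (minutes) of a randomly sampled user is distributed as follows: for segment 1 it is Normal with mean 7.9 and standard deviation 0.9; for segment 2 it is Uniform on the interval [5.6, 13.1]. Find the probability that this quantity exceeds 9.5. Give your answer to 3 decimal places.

Conditional on each segment, P(X > 9.5): 1: 0.0377202; 2: 0.48.
By total probability, P(X > 9.5) = 0.4·0.0377202 + 0.6·0.48 = 0.303088.

0.303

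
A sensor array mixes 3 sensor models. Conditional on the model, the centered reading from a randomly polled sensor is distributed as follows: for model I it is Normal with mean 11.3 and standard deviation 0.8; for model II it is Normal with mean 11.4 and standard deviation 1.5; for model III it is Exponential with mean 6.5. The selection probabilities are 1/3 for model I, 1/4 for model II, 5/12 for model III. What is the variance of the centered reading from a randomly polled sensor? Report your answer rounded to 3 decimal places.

24.082

Per component, I: μ=11.3, E[X²]=128.33; II: μ=11.4, E[X²]=132.21; III: μ=6.5, E[X²]=84.5.
E[X] = 0.333333·11.3 + 0.25·11.4 + 0.416667·6.5 = 9.325.
E[X²] = 0.333333·128.33 + 0.25·132.21 + 0.416667·84.5 = 111.038.
Var(X) = E[X²] − (E[X])² = 111.038 − 86.9556 = 24.0819.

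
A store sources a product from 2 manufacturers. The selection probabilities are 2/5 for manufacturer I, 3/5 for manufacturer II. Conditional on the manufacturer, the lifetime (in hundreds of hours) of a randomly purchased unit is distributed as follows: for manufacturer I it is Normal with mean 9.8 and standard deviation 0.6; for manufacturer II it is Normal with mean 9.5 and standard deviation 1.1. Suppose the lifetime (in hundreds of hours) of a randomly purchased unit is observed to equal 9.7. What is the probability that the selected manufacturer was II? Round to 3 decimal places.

Likelihoods f(9.7 | ·): I: 0.655733; II: 0.356729.
Posterior ∝ prior × likelihood. Numerator for II: 0.6·0.356729 = 0.214038.
Normalizing constant: 0.4·0.655733 + 0.6·0.356729 = 0.476331.
P(II | observation) = 0.214038 / 0.476331 = 0.449347.

0.449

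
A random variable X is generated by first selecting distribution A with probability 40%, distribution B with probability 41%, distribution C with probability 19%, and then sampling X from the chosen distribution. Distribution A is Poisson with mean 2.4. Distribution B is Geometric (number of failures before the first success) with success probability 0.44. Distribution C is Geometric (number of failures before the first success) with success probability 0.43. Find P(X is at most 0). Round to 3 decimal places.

Conditional on each component, P(X ≤ 0): A: 0.090718; B: 0.44; C: 0.43.
By total probability, P(X ≤ 0) = 0.4·0.090718 + 0.41·0.44 + 0.19·0.43 = 0.298387.

0.298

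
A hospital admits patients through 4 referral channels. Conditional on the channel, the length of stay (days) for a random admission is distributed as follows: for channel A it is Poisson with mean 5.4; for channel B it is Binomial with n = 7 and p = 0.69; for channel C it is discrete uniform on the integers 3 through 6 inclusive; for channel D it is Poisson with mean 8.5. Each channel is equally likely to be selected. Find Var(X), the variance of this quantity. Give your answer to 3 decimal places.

6.682

Per component, A: μ=5.4, E[X²]=34.56; B: μ=4.83, E[X²]=24.8262; C: μ=4.5, E[X²]=21.5; D: μ=8.5, E[X²]=80.75.
E[X] = 0.25·5.4 + 0.25·4.83 + 0.25·4.5 + 0.25·8.5 = 5.8075.
E[X²] = 0.25·34.56 + 0.25·24.8262 + 0.25·21.5 + 0.25·80.75 = 40.4091.
Var(X) = E[X²] − (E[X])² = 40.4091 − 33.7271 = 6.68199.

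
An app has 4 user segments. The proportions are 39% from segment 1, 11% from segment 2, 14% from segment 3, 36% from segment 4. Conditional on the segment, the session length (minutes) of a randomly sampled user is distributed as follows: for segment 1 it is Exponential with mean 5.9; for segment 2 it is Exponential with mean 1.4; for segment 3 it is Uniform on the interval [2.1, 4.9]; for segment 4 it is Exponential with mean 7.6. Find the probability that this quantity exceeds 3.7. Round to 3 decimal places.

0.497

Conditional on each segment, P(X > 3.7): 1: 0.534129; 2: 0.0711577; 3: 0.428571; 4: 0.614564.
By total probability, P(X > 3.7) = 0.39·0.534129 + 0.11·0.0711577 + 0.14·0.428571 + 0.36·0.614564 = 0.497381.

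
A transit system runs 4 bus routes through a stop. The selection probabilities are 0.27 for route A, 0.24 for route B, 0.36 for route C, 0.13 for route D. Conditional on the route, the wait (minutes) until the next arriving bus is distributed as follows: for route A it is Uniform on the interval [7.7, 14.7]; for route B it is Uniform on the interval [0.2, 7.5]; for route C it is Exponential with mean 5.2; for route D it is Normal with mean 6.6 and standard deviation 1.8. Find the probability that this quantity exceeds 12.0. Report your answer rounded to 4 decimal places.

0.1401

Conditional on each route, P(X > 12.0): A: 0.385714; B: 0; C: 0.0994906; D: 0.0013499.
By total probability, P(X > 12.0) = 0.27·0.385714 + 0.24·0 + 0.36·0.0994906 + 0.13·0.0013499 = 0.140135.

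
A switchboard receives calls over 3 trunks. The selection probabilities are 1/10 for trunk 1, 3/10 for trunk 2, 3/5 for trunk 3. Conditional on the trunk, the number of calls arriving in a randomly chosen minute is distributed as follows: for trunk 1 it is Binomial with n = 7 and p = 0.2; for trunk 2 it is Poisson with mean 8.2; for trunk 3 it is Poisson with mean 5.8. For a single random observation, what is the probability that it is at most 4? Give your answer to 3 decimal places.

0.314

Conditional on each trunk, P(X ≤ 4): 1: 0.995328; 2: 0.0887402; 3: 0.312718.
By total probability, P(X ≤ 4) = 0.1·0.995328 + 0.3·0.0887402 + 0.6·0.312718 = 0.313786.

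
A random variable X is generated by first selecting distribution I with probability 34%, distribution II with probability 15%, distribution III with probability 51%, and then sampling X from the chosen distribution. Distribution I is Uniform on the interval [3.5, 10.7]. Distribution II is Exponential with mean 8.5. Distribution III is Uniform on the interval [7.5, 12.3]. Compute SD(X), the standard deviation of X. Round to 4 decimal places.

3.8594

Per component, I: μ=7.1, E[X²]=54.73; II: μ=8.5, E[X²]=144.5; III: μ=9.9, E[X²]=99.93.
E[X] = 0.34·7.1 + 0.15·8.5 + 0.51·9.9 = 8.738.
E[X²] = 0.34·54.73 + 0.15·144.5 + 0.51·99.93 = 91.2475.
Var(X) = E[X²] − (E[X])² = 91.2475 − 76.3526 = 14.8949.
SD(X) = √14.8949 = 3.85939.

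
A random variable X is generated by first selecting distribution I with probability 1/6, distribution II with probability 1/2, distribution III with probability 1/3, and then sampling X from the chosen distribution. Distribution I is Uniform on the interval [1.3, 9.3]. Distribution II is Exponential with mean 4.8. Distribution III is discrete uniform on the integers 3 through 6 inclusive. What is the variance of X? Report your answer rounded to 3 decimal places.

12.897

Per component, I: μ=5.3, E[X²]=33.4233; II: μ=4.8, E[X²]=46.08; III: μ=4.5, E[X²]=21.5.
E[X] = 0.166667·5.3 + 0.5·4.8 + 0.333333·4.5 = 4.78333.
E[X²] = 0.166667·33.4233 + 0.5·46.08 + 0.333333·21.5 = 35.7772.
Var(X) = E[X²] − (E[X])² = 35.7772 − 22.8803 = 12.8969.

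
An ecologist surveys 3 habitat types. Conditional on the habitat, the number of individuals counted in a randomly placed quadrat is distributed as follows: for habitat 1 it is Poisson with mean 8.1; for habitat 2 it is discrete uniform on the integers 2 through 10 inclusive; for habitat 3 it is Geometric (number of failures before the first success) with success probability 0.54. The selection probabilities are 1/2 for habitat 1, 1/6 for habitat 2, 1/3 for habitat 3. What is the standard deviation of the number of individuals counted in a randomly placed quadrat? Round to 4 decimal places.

4.0352

Per component, 1: μ=8.1, E[X²]=73.71; 2: μ=6, E[X²]=42.6667; 3: μ=0.851852, E[X²]=2.30316.
E[X] = 0.5·8.1 + 0.166667·6 + 0.333333·0.851852 = 5.33395.
E[X²] = 0.5·73.71 + 0.166667·42.6667 + 0.333333·2.30316 = 44.7338.
Var(X) = E[X²] − (E[X])² = 44.7338 − 28.451 = 16.2828.
SD(X) = √16.2828 = 4.0352.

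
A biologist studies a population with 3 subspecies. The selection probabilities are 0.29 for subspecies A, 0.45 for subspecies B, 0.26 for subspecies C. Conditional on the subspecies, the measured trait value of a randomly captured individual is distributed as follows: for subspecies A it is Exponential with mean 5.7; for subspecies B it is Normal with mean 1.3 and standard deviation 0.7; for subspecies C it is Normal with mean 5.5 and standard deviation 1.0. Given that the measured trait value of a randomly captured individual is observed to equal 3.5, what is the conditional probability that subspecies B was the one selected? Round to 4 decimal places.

Likelihoods f(3.5 | ·): A: 0.0949408; B: 0.00408253; C: 0.053991.
Posterior ∝ prior × likelihood. Numerator for B: 0.45·0.00408253 = 0.00183714.
Normalizing constant: 0.29·0.0949408 + 0.45·0.00408253 + 0.26·0.053991 = 0.0434076.
P(B | observation) = 0.00183714 / 0.0434076 = 0.0423229.

0.0423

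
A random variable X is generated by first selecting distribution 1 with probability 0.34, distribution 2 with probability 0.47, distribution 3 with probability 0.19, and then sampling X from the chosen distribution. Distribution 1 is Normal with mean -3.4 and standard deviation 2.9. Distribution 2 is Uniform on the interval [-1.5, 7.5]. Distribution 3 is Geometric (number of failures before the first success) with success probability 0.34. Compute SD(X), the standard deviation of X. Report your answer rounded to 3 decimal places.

Per component, 1: μ=-3.4, E[X²]=19.97; 2: μ=3, E[X²]=15.75; 3: μ=1.94118, E[X²]=9.47751.
E[X] = 0.34·-3.4 + 0.47·3 + 0.19·1.94118 = 0.622824.
E[X²] = 0.34·19.97 + 0.47·15.75 + 0.19·9.47751 = 15.993.
Var(X) = E[X²] − (E[X])² = 15.993 − 0.387909 = 15.6051.
SD(X) = √15.6051 = 3.95033.

3.950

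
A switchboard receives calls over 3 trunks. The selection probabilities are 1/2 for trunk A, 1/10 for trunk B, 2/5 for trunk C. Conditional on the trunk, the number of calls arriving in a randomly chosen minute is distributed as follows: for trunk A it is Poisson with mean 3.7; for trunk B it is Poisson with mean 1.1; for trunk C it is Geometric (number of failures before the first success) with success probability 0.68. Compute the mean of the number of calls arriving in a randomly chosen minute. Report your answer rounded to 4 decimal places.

2.1482

Component means — A: 3.7; B: 1.1; C: 0.470588.
E[X] = 0.5·3.7 + 0.1·1.1 + 0.4·0.470588 = 2.14824.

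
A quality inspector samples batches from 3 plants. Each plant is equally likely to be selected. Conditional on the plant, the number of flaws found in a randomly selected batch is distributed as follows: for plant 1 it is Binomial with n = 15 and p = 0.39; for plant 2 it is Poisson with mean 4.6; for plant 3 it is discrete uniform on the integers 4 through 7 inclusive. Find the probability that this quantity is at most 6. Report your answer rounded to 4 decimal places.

0.7362

Conditional on each plant, P(X ≤ 6): 1: 0.640515; 2: 0.818029; 3: 0.75.
By total probability, P(X ≤ 6) = 0.333333·0.640515 + 0.333333·0.818029 + 0.333333·0.75 = 0.736181.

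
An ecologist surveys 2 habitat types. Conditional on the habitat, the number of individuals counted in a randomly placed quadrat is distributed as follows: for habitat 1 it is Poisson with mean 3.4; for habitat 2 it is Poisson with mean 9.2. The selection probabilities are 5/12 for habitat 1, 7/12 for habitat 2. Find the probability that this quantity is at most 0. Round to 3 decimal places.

Conditional on each habitat, P(X ≤ 0): 1: 0.0333733; 2: 0.000101039.
By total probability, P(X ≤ 0) = 0.416667·0.0333733 + 0.583333·0.000101039 = 0.0139645.

0.014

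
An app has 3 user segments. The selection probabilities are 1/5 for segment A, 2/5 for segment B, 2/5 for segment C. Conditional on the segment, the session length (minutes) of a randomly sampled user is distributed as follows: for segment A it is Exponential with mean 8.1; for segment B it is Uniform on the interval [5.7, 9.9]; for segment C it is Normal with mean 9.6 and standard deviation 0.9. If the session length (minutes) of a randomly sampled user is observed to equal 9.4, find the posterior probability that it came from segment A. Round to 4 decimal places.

Likelihoods f(9.4 | ·): A: 0.0386829; B: 0.238095; C: 0.432458.
Posterior ∝ prior × likelihood. Numerator for A: 0.2·0.0386829 = 0.00773658.
Normalizing constant: 0.2·0.0386829 + 0.4·0.238095 + 0.4·0.432458 = 0.275958.
P(A | observation) = 0.00773658 / 0.275958 = 0.0280353.

0.0280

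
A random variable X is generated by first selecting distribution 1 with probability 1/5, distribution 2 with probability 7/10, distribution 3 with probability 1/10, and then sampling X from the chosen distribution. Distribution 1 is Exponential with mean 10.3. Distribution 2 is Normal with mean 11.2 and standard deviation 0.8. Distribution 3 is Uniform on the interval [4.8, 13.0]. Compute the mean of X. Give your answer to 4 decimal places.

Component means — 1: 10.3; 2: 11.2; 3: 8.9.
E[X] = 0.2·10.3 + 0.7·11.2 + 0.1·8.9 = 10.79.

10.7900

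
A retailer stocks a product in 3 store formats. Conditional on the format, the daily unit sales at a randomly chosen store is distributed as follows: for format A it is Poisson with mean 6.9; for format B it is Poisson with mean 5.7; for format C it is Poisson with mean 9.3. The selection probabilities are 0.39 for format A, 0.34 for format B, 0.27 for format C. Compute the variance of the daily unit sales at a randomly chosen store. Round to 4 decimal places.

Per component, A: μ=6.9, E[X²]=54.51; B: μ=5.7, E[X²]=38.19; C: μ=9.3, E[X²]=95.79.
E[X] = 0.39·6.9 + 0.34·5.7 + 0.27·9.3 = 7.14.
E[X²] = 0.39·54.51 + 0.34·38.19 + 0.27·95.79 = 60.1068.
Var(X) = E[X²] − (E[X])² = 60.1068 − 50.9796 = 9.1272.

9.1272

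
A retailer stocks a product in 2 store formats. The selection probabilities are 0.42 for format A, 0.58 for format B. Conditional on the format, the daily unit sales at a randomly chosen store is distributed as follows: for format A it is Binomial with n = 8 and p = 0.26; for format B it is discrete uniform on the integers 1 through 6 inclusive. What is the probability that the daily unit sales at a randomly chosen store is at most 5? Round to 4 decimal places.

0.9011

Conditional on each format, P(X ≤ 5): A: 0.994767; B: 0.833333.
By total probability, P(X ≤ 5) = 0.42·0.994767 + 0.58·0.833333 = 0.901136.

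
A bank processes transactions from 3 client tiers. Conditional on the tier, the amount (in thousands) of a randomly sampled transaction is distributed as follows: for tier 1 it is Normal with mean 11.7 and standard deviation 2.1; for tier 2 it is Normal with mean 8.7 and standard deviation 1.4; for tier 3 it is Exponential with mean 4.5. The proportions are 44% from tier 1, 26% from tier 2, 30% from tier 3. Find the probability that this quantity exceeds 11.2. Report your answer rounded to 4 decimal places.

Conditional on each tier, P(X > 11.2): 1: 0.594096; 2: 0.0370728; 3: 0.0830021.
By total probability, P(X > 11.2) = 0.44·0.594096 + 0.26·0.0370728 + 0.3·0.0830021 = 0.295942.

0.2959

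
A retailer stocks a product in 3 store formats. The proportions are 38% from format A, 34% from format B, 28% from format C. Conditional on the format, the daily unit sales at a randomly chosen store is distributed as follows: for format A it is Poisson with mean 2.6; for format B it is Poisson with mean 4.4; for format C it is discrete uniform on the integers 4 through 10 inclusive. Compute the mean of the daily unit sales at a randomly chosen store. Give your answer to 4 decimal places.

Component means — A: 2.6; B: 4.4; C: 7.
E[X] = 0.38·2.6 + 0.34·4.4 + 0.28·7 = 4.444.

4.4440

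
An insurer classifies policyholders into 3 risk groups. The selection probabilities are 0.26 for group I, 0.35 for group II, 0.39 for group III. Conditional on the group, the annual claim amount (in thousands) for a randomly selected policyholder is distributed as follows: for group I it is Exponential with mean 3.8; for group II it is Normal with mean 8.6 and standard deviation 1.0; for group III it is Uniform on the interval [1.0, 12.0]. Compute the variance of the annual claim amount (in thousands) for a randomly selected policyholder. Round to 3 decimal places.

Per component, I: μ=3.8, E[X²]=28.88; II: μ=8.6, E[X²]=74.96; III: μ=6.5, E[X²]=52.3333.
E[X] = 0.26·3.8 + 0.35·8.6 + 0.39·6.5 = 6.533.
E[X²] = 0.26·28.88 + 0.35·74.96 + 0.39·52.3333 = 54.1548.
Var(X) = E[X²] − (E[X])² = 54.1548 − 42.6801 = 11.4747.

11.475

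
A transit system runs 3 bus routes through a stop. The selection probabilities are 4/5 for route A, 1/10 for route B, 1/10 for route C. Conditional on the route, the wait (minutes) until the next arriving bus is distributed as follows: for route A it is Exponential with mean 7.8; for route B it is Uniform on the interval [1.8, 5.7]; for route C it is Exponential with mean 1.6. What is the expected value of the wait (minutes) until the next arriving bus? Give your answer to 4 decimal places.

6.7750

Component means — A: 7.8; B: 3.75; C: 1.6.
E[X] = 0.8·7.8 + 0.1·3.75 + 0.1·1.6 = 6.775.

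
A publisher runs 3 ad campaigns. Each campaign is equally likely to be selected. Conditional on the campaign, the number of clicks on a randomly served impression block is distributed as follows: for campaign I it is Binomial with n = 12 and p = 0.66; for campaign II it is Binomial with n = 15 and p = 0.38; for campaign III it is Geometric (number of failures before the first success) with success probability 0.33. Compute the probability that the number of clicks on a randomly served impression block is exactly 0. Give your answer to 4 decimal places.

0.1103

Conditional on each campaign, P(X = 0): I: 2.38642e-06; II: 0.00076891; III: 0.33.
By total probability, P(X = 0) = 0.333333·2.38642e-06 + 0.333333·0.00076891 + 0.333333·0.33 = 0.110257.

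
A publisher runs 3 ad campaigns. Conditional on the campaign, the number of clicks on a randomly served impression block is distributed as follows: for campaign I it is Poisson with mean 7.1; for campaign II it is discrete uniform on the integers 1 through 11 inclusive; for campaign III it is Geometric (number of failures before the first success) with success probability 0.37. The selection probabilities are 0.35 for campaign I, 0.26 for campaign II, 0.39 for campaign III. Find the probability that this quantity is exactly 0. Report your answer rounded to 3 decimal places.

0.145

Conditional on each campaign, P(X = 0): I: 0.000825105; II: 0; III: 0.37.
By total probability, P(X = 0) = 0.35·0.000825105 + 0.26·0 + 0.39·0.37 = 0.144589.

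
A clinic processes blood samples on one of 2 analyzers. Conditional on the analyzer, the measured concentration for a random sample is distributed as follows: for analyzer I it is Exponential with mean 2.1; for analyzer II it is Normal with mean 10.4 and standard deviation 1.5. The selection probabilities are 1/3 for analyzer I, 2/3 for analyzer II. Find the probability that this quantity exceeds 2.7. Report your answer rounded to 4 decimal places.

0.7588

Conditional on each analyzer, P(X > 2.7): I: 0.276453; II: 1.
By total probability, P(X > 2.7) = 0.333333·0.276453 + 0.666667·1 = 0.758818.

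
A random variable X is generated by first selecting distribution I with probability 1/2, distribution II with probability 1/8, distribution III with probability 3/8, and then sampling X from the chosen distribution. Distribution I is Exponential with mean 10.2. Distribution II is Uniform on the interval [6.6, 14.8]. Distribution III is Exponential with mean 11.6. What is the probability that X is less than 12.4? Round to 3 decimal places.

0.686

Conditional on each component, P(X < 12.4): I: 0.703494; II: 0.707317; III: 0.656636.
By total probability, P(X < 12.4) = 0.5·0.703494 + 0.125·0.707317 + 0.375·0.656636 = 0.6864.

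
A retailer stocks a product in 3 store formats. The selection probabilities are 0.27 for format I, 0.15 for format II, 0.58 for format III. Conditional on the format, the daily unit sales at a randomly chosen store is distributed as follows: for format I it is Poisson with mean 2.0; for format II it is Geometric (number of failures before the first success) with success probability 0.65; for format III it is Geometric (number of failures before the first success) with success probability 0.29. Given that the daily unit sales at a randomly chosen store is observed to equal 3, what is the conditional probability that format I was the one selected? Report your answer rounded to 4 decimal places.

0.4308

Likelihoods P(X=3 | ·): I: 0.180447; II: 0.0278687; III: 0.103794.
Posterior ∝ prior × likelihood. Numerator for I: 0.27·0.180447 = 0.0487207.
Normalizing constant: 0.27·0.180447 + 0.15·0.0278687 + 0.58·0.103794 = 0.113102.
P(I | observation) = 0.0487207 / 0.113102 = 0.430769.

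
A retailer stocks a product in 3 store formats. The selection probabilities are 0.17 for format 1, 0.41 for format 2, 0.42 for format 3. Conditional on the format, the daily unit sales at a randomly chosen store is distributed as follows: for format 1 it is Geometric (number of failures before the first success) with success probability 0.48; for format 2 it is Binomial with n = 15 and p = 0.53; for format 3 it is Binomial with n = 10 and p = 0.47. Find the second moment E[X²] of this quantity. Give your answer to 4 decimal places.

For each component E[X²] = Var + (mean)², giving 1: 3.43056; 2: 66.939; 3: 24.581.
Overall E[X²] = 0.17·3.43056 + 0.41·66.939 + 0.42·24.581 = 38.3522.

38.3522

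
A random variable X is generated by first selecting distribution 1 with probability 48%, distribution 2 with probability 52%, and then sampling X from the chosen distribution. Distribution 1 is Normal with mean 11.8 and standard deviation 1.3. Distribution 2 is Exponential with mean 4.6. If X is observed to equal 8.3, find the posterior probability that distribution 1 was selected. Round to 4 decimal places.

0.1743

Likelihoods f(8.3 | ·): 1: 0.00818409; 2: 0.0357786.
Posterior ∝ prior × likelihood. Numerator for 1: 0.48·0.00818409 = 0.00392836.
Normalizing constant: 0.48·0.00818409 + 0.52·0.0357786 = 0.0225333.
P(1 | observation) = 0.00392836 / 0.0225333 = 0.174336.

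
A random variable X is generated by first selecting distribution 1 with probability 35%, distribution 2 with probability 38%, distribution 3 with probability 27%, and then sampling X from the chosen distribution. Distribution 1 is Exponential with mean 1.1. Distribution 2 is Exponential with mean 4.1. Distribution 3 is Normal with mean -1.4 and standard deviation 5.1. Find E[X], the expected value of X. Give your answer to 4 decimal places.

Component means — 1: 1.1; 2: 4.1; 3: -1.4.
E[X] = 0.35·1.1 + 0.38·4.1 + 0.27·-1.4 = 1.565.

1.5650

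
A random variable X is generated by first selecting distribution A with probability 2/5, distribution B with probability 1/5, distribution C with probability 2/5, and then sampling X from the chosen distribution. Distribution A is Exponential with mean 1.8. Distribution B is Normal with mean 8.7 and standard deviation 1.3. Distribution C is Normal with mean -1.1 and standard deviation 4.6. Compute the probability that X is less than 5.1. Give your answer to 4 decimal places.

Conditional on each component, P(X < 5.1): A: 0.941184; B: 0.00280944; C: 0.911143.
By total probability, P(X < 5.1) = 0.4·0.941184 + 0.2·0.00280944 + 0.4·0.911143 = 0.741492.

0.7415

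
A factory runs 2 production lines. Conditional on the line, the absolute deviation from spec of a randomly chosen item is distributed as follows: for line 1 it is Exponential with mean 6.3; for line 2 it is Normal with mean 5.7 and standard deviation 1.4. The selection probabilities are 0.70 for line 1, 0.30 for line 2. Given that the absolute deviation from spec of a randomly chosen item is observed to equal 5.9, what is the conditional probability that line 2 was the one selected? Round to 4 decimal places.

0.6602

Likelihoods f(5.9 | ·): 1: 0.0622213; 2: 0.282066.
Posterior ∝ prior × likelihood. Numerator for 2: 0.3·0.282066 = 0.0846197.
Normalizing constant: 0.7·0.0622213 + 0.3·0.282066 = 0.128175.
P(2 | observation) = 0.0846197 / 0.128175 = 0.660191.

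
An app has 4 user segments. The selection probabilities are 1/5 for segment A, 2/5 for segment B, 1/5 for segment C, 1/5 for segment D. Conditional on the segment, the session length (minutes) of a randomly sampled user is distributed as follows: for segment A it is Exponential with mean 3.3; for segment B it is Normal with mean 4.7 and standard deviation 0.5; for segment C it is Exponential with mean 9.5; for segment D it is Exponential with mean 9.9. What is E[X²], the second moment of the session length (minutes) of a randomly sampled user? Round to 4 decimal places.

For each component E[X²] = Var + (mean)², giving A: 21.78; B: 22.34; C: 180.5; D: 196.02.
Overall E[X²] = 0.2·21.78 + 0.4·22.34 + 0.2·180.5 + 0.2·196.02 = 88.596.

88.5960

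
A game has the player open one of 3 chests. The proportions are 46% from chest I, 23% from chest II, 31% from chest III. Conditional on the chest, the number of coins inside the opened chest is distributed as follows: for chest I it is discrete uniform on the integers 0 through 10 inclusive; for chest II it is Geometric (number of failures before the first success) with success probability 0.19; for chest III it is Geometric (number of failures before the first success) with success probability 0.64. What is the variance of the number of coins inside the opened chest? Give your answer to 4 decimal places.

Per component, I: μ=5, E[X²]=35; II: μ=4.26316, E[X²]=40.6122; III: μ=0.5625, E[X²]=1.19531.
E[X] = 0.46·5 + 0.23·4.26316 + 0.31·0.5625 = 3.4549.
E[X²] = 0.46·35 + 0.23·40.6122 + 0.31·1.19531 = 25.8114.
Var(X) = E[X²] − (E[X])² = 25.8114 − 11.9363 = 13.875.

13.8750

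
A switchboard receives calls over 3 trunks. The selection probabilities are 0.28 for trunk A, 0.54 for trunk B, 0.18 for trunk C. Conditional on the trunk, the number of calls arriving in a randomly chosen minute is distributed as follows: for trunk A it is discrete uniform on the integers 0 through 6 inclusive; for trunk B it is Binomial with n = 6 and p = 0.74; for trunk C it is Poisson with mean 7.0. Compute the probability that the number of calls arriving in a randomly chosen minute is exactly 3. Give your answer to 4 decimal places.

0.1263

Conditional on each trunk, P(X = 3): A: 0.142857; B: 0.142444; C: 0.0521293.
By total probability, P(X = 3) = 0.28·0.142857 + 0.54·0.142444 + 0.18·0.0521293 = 0.126303.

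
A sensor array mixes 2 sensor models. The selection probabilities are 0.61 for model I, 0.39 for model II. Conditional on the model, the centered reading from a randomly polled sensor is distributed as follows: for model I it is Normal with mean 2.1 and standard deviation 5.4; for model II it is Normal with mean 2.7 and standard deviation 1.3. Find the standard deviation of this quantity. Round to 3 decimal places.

Per component, I: μ=2.1, E[X²]=33.57; II: μ=2.7, E[X²]=8.98.
E[X] = 0.61·2.1 + 0.39·2.7 = 2.334.
E[X²] = 0.61·33.57 + 0.39·8.98 = 23.9799.
Var(X) = E[X²] − (E[X])² = 23.9799 − 5.44756 = 18.5323.
SD(X) = √18.5323 = 4.30492.

4.305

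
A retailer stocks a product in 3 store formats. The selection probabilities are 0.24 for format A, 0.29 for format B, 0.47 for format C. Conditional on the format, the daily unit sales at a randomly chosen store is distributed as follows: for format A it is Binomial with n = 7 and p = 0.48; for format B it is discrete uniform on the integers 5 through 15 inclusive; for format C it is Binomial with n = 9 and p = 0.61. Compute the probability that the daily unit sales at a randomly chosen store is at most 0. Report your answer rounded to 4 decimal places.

Conditional on each format, P(X ≤ 0): A: 0.0102807; B: 0; C: 0.000208728.
By total probability, P(X ≤ 0) = 0.24·0.0102807 + 0.29·0 + 0.47·0.000208728 = 0.00256547.

0.0026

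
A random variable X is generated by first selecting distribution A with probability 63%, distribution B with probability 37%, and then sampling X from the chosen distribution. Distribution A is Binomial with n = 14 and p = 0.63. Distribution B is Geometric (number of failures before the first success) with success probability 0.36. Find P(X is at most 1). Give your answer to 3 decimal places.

Conditional on each component, P(X ≤ 1): A: 2.2384e-05; B: 0.5904.
By total probability, P(X ≤ 1) = 0.63·2.2384e-05 + 0.37·0.5904 = 0.218462.

0.218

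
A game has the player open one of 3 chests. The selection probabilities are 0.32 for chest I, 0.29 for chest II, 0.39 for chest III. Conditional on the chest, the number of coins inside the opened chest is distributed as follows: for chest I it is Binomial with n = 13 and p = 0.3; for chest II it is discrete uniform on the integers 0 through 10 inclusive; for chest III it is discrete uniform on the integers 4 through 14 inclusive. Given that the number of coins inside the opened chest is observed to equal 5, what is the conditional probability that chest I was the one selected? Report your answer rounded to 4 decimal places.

Likelihoods P(X=5 | ·): I: 0.180289; II: 0.0909091; III: 0.0909091.
Posterior ∝ prior × likelihood. Numerator for I: 0.32·0.180289 = 0.0576925.
Normalizing constant: 0.32·0.180289 + 0.29·0.0909091 + 0.39·0.0909091 = 0.119511.
P(I | observation) = 0.0576925 / 0.119511 = 0.482739.

0.4827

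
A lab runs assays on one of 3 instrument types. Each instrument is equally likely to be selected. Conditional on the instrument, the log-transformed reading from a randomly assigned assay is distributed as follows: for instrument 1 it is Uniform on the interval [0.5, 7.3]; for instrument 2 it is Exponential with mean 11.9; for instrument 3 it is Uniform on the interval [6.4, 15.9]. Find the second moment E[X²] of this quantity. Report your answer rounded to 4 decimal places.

144.7089

For each component E[X²] = Var + (mean)², giving 1: 19.0633; 2: 283.22; 3: 131.843.
Overall E[X²] = 0.333333·19.0633 + 0.333333·283.22 + 0.333333·131.843 = 144.709.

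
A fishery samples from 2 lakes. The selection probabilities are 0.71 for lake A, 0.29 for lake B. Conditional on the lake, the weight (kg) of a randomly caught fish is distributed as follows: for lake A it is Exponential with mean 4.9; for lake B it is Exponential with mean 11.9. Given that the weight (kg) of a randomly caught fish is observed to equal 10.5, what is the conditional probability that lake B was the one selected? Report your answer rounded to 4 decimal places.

Likelihoods f(10.5 | ·): A: 0.0239427; B: 0.0347738.
Posterior ∝ prior × likelihood. Numerator for B: 0.29·0.0347738 = 0.0100844.
Normalizing constant: 0.71·0.0239427 + 0.29·0.0347738 = 0.0270837.
P(B | observation) = 0.0100844 / 0.0270837 = 0.372342.

0.3723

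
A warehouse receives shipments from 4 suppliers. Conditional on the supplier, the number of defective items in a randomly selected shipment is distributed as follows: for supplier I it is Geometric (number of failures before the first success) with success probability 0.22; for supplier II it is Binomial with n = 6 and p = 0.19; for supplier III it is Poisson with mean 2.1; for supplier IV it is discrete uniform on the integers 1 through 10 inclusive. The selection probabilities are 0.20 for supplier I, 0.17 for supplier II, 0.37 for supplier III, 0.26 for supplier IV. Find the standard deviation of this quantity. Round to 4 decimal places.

2.9770

Per component, I: μ=3.54545, E[X²]=28.686; II: μ=1.14, E[X²]=2.223; III: μ=2.1, E[X²]=6.51; IV: μ=5.5, E[X²]=38.5.
E[X] = 0.2·3.54545 + 0.17·1.14 + 0.37·2.1 + 0.26·5.5 = 3.10989.
E[X²] = 0.2·28.686 + 0.17·2.223 + 0.37·6.51 + 0.26·38.5 = 18.5338.
Var(X) = E[X²] − (E[X])² = 18.5338 − 9.67142 = 8.86238.
SD(X) = √8.86238 = 2.97697.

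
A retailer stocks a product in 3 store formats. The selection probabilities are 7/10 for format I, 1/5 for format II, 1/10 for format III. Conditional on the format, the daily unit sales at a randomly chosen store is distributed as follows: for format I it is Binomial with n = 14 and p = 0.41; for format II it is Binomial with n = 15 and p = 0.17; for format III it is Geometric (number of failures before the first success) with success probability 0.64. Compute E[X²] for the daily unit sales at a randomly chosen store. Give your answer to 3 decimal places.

For each component E[X²] = Var + (mean)², giving I: 36.3342; II: 8.619; III: 1.19531.
Overall E[X²] = 0.7·36.3342 + 0.2·8.619 + 0.1·1.19531 = 27.2773.

27.277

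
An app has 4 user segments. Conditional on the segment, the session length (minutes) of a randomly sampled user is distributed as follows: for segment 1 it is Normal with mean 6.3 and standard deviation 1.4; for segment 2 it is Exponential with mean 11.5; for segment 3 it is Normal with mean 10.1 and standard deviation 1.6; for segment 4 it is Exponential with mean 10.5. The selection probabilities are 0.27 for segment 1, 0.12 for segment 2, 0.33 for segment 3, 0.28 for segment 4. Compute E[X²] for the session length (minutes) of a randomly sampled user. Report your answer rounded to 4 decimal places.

For each component E[X²] = Var + (mean)², giving 1: 41.65; 2: 264.5; 3: 104.57; 4: 220.5.
Overall E[X²] = 0.27·41.65 + 0.12·264.5 + 0.33·104.57 + 0.28·220.5 = 139.234.

139.2336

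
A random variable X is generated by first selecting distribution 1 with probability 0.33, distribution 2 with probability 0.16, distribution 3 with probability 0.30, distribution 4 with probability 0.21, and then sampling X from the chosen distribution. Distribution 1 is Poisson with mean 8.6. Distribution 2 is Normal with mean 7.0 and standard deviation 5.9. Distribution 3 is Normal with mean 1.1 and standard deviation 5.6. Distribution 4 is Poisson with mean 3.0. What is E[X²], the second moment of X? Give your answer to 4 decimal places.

For each component E[X²] = Var + (mean)², giving 1: 82.56; 2: 83.81; 3: 32.57; 4: 12.
Overall E[X²] = 0.33·82.56 + 0.16·83.81 + 0.3·32.57 + 0.21·12 = 52.9454.

52.9454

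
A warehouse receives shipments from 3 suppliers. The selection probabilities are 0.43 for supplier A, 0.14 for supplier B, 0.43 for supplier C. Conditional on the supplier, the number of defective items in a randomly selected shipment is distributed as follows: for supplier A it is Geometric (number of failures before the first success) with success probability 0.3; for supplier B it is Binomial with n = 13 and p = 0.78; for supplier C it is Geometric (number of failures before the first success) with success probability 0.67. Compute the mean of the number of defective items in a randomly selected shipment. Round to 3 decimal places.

2.635

Component means — A: 2.33333; B: 10.14; C: 0.492537.
E[X] = 0.43·2.33333 + 0.14·10.14 + 0.43·0.492537 = 2.63472.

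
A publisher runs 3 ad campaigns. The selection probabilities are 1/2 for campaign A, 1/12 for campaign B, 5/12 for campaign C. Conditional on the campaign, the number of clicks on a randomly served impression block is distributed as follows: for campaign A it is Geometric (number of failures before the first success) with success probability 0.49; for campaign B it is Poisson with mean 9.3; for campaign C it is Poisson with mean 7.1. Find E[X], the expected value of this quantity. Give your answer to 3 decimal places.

Component means — A: 1.04082; B: 9.3; C: 7.1.
E[X] = 0.5·1.04082 + 0.0833333·9.3 + 0.416667·7.1 = 4.25374.

4.254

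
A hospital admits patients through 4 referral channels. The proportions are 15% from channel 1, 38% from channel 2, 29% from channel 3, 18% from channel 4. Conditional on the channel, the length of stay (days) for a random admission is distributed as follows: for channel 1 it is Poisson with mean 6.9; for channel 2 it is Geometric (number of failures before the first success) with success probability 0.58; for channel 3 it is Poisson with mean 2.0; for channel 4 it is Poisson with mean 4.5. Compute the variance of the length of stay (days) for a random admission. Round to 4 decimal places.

Per component, 1: μ=6.9, E[X²]=54.51; 2: μ=0.724138, E[X²]=1.77289; 3: μ=2, E[X²]=6; 4: μ=4.5, E[X²]=24.75.
E[X] = 0.15·6.9 + 0.38·0.724138 + 0.29·2 + 0.18·4.5 = 2.70017.
E[X²] = 0.15·54.51 + 0.38·1.77289 + 0.29·6 + 0.18·24.75 = 15.0452.
Var(X) = E[X²] − (E[X])² = 15.0452 − 7.29093 = 7.75427.

7.7543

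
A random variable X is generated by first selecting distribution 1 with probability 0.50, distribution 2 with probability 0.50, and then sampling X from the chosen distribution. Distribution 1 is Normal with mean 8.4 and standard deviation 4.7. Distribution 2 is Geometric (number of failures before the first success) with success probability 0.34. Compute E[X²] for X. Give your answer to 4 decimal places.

For each component E[X²] = Var + (mean)², giving 1: 92.65; 2: 9.47751.
Overall E[X²] = 0.5·92.65 + 0.5·9.47751 = 51.0638.

51.0638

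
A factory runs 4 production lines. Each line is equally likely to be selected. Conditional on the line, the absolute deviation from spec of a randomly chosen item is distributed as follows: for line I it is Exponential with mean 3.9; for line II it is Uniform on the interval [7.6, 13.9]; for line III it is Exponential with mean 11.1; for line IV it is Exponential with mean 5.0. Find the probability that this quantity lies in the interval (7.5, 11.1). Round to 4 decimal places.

0.2248

Conditional on each line, P(7.5 < X < 11.1): I: 0.0880893; II: 0.555556; III: 0.140933; IV: 0.114521.
By total probability, P(7.5 < X < 11.1) = 0.25·0.0880893 + 0.25·0.555556 + 0.25·0.140933 + 0.25·0.114521 = 0.224775.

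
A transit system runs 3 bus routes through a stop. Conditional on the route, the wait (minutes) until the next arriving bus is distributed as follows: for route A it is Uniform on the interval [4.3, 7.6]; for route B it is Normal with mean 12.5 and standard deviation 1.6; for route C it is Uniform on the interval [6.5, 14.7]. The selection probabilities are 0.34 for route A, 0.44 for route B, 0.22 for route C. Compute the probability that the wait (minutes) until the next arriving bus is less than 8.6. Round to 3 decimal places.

0.400

Conditional on each route, P(X < 8.6): A: 1; B: 0.00739461; C: 0.256098.
By total probability, P(X < 8.6) = 0.34·1 + 0.44·0.00739461 + 0.22·0.256098 = 0.399595.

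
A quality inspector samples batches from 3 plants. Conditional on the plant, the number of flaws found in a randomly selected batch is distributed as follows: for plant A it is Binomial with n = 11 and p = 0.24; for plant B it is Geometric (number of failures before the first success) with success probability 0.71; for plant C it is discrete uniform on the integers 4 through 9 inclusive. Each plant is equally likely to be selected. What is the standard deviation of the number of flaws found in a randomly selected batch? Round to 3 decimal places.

2.857

Per component, A: μ=2.64, E[X²]=8.976; B: μ=0.408451, E[X²]=0.742115; C: μ=6.5, E[X²]=45.1667.
E[X] = 0.333333·2.64 + 0.333333·0.408451 + 0.333333·6.5 = 3.18282.
E[X²] = 0.333333·8.976 + 0.333333·0.742115 + 0.333333·45.1667 = 18.2949.
Var(X) = E[X²] − (E[X])² = 18.2949 − 10.1303 = 8.1646.
SD(X) = √8.1646 = 2.85738.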